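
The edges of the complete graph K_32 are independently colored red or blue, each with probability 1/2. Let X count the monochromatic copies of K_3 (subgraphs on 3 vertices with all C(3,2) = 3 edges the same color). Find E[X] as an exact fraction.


Let X = Σ_S X_S over the C(32, 3) = 4960 subsets S of size 3, where X_S = 1 if the K_3 on S is monochromatic.
For a fixed S, the K_3 on S has C(3, 2) = 3 edges. P[all 3 edges red] = (1/2)^3, and likewise for blue, so P[monochromatic] = 2·(1/2)^3 = 2^{1 − 3} = 1/4.
Summing: E[X] = C(32, 3) · 2^{1 − 3} = 4960 · 1/4 = 1240.
Numerically: E[X] ≈ 1240.0000.

E[X] = C(32,3)·2^(1−C(3,2)) = 1240 ≈ 1240.0000.


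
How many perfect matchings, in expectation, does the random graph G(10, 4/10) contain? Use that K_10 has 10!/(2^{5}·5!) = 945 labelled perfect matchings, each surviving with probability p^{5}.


K_10 has 10!/(2^{5}·5!) = 945 labelled perfect matchings.
For each such perfect matching H, let X_H = 1 if all 5 edges of H are present in G. Then P[X_H = 1] = p^{5} = (2/5)^{5} = 32/3125.
Summing the indicators: E[X] = Σ_H E[X_H] = 945 · p^{5} = 945 · 32/3125 = 6048/625.
Numerically: E[X] ≈ 9.68.

E[X] = 945 · (2/5)^{5} = 6048/625 ≈ 9.68.


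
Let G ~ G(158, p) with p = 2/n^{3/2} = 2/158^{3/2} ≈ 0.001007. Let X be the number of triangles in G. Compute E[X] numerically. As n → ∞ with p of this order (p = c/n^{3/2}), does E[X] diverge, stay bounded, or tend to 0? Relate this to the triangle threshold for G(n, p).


Number of potential triangles: C(158, 3) = 644956.
Each occurs with probability p³ ≈ (0.001007)³ ≈ 1.021252e-09.
By linearity: E[X] = C(158, 3)·p³ ≈ 644956 · 1.021252e-09 ≈ 0.0007.
Since α = 3/2 > 1, p = c/n^{3/2} = o(1/n) is below the triangle threshold p ~ 1/n. Asymptotically E[X] ~ (c³/6)·n^{3(1−α)} = (2³/6)·n^{-1.5} → 0, so by Markov's inequality G has no triangles w.h.p.

E[X] ≈ 0.0007; in regime p = Θ(1/n^{3/2}) E[X] tends to 0 (below the triangle threshold p ~ 1/n).


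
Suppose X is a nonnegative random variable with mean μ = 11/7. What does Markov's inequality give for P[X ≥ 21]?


μ = E[X] = 11/7, a = 21.
Markov: P[X ≥ 21] ≤ μ/a = (11/7)/21 = 11/147.
Numerically: ≈ 0.07483.
(Since a = 21 > μ = 1.57143, the bound 11/147 is < 1 and informative.)

P[X ≥ 21] ≤ 11/147 ≈ 0.07483.


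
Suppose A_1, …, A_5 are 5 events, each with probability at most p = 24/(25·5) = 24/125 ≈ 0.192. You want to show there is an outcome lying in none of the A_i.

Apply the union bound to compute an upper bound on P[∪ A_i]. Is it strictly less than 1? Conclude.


Union bound: P[∪_{i=1}^{5} A_i] ≤ Σ_i P[A_i] ≤ 5·p = 5·(24/125) = 24/25.
Numerically: 24/25 ≈ 0.960.
Is 24/25 < 1? YES.
Since P[∪ A_i] ≤ 24/25 < 1, the complement has P[∩ A_i^c] ≥ 1 − 24/25 = 1/25 > 0, so some outcome avoids every A_i.

5·p = 24/25 ≈ 0.960; existence CERTIFIED by the union bound.


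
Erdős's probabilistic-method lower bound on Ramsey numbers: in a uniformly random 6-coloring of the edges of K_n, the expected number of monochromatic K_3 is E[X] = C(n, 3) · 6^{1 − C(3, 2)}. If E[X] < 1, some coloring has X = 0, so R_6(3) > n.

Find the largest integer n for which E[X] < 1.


We need C(n, 3) · 6^{1 − 3} < 1, i.e. C(n, 3) < 6^{3 − 1} = 36.
Check values of n near the boundary:
  n = 3: C(3, 3) = 1; 1 < 36? YES
  n = 4: C(4, 3) = 4; 4 < 36? YES
  n = 5: C(5, 3) = 10; 10 < 36? YES
  n = 6: C(6, 3) = 20; 20 < 36? YES
  n = 7: C(7, 3) = 35; 35 < 36? YES
  n = 8: C(8, 3) = 56; 56 < 36? NO
The largest n with C(n, 3) < 36 is n = 7 (where E[X] = 35/36 ≈ 0.9722). Hence R_6(3) > 7, i.e. R_6(3) ≥ 8.

Largest n = 7; hence R_6(3) > 7.


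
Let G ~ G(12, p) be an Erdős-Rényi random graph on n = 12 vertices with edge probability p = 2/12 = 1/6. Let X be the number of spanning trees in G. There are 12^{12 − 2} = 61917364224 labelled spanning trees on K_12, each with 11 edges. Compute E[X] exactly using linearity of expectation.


K_12 has 12^{12 − 2} = 61917364224 labelled spanning trees.
For each such spanning tree H, let X_H = 1 if all 11 edges of H are present in G. Then P[X_H = 1] = p^{11} = (1/6)^{11} = 1/362797056.
By linearity of expectation: E[X] = Σ_H E[X_H] = 61917364224 · p^{11} = 61917364224 · 1/362797056 = 512/3.
Numerically: E[X] ≈ 170.67.

E[X] = 61917364224 · (1/6)^{11} = 512/3 ≈ 170.67.


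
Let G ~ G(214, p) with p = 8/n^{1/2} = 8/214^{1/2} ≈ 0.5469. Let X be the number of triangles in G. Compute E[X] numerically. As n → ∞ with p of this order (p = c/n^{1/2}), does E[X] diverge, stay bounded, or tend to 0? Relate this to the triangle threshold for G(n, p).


Number of potential triangles: C(214, 3) = 1610564.
Each occurs with probability p³ ≈ (0.5469)³ ≈ 1.635495e-01.
By linearity: E[X] = C(214, 3)·p³ ≈ 1610564 · 1.635495e-01 ≈ 263406.9856.
Since α = 1/2 < 1, p = c/n^{1/2} ≫ 1/n is above the triangle threshold p ~ 1/n. Asymptotically E[X] ~ (c³/6)·n^{3(1−α)} = (8³/6)·n^{1.5} → ∞; triangles are abundant w.h.p.

E[X] ≈ 263406.9856; in regime p = Θ(1/n^{1/2}) E[X] diverges (above the triangle threshold p ~ 1/n).


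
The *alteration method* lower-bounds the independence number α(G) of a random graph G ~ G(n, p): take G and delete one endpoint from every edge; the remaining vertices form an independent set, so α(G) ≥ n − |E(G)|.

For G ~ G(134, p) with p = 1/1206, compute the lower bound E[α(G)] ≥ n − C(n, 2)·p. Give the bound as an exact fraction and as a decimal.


E[|E(G)|] = C(134, 2)·p = 8911 · (1/1206) = 133/18.
E[α(G)] ≥ n − E[|E(G)|] = 134 − 133/18 = 2279/18.
Numerically: ≈ 126.6111.
(This is only a lower bound; the true E[α(G)] may be larger.)

E[α(G)] ≥ 2279/18 ≈ 126.6111.


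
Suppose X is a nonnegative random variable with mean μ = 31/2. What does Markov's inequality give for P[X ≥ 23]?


μ = E[X] = 31/2, a = 23.
Markov: P[X ≥ 23] ≤ μ/a = (31/2)/23 = 31/46.
Numerically: ≈ 0.674.
(Since a = 23 > μ = 15.500, the bound 31/46 is < 1 and informative.)

P[X ≥ 23] ≤ 31/46 ≈ 0.674.


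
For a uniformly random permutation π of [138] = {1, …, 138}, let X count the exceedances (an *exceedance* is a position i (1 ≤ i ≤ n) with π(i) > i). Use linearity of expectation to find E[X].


Write X = Σ_{i=1}^{138} X_i, where X_i = 1_{π(i) > i}.
For each fixed i, π(i) is uniform over {1, …, 138} (marginal of a uniform permutation), so P[π(i) > i] = (n − i)/n. Summing: Σ_{i=1}^{138} (n − i)/n = (0 + 1 + … + 137)/138 = 138(138 − 1)/(2·138) = (138 − 1)/2.
Hence E[X] = Σ_{i=1}^{138} (138 − i)/138 = 137/2 ≈ 68.50000.

E[X] = 137/2 = 68.50000.


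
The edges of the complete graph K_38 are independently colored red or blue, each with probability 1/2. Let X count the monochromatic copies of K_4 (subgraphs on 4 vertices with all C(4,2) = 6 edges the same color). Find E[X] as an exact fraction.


Let X = Σ_S X_S over the C(38, 4) = 73815 subsets S of size 4, where X_S = 1 if the K_4 on S is monochromatic.
For a fixed S, the K_4 on S has C(4, 2) = 6 edges. P[all 6 edges red] = (1/2)^6, and likewise for blue, so P[monochromatic] = 2·(1/2)^6 = 2^{1 − 6} = 1/32.
By linearity: E[X] = C(38, 4) · 2^{1 − 6} = 73815 · 1/32 = 73815/32.
Numerically: E[X] ≈ 2306.7188.

E[X] = C(38,4)·2^(1−C(4,2)) = 73815/32 ≈ 2306.7188.


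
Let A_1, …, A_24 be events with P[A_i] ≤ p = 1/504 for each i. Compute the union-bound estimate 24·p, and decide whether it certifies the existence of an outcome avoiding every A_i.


Union bound: P[∪_{i=1}^{24} A_i] ≤ Σ_i P[A_i] ≤ 24·p = 24·(1/504) = 1/21.
Numerically: 1/21 ≈ 0.0476.
Is 1/21 < 1? YES.
Since P[∪ A_i] ≤ 1/21 < 1, the complement has P[∩ A_i^c] ≥ 1 − 1/21 = 20/21 > 0, so some outcome avoids every A_i.

24·p = 1/21 ≈ 0.0476; existence CERTIFIED by the union bound.


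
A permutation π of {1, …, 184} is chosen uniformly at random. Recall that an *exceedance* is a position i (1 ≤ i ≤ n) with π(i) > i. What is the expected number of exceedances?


Write X = Σ_{i=1}^{184} X_i, where X_i = 1_{π(i) > i}.
For each fixed i, π(i) is uniform over {1, …, 184} (marginal of a uniform permutation), so P[π(i) > i] = (n − i)/n. Summing: Σ_{i=1}^{184} (n − i)/n = (0 + 1 + … + 183)/184 = 184(184 − 1)/(2·184) = (184 − 1)/2.
Hence E[X] = Σ_{i=1}^{184} (184 − i)/184 = 183/2 ≈ 91.500.

E[X] = 183/2 = 91.500.


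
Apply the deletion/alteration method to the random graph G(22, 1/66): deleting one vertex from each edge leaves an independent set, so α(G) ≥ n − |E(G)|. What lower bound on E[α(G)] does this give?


E[|E(G)|] = C(22, 2)·p = 231 · (1/66) = 7/2.
E[α(G)] ≥ n − E[|E(G)|] = 22 − 7/2 = 37/2.
Numerically: ≈ 18.500000.
(This is only a lower bound; the true E[α(G)] may be larger.)

E[α(G)] ≥ 37/2 ≈ 18.500000.


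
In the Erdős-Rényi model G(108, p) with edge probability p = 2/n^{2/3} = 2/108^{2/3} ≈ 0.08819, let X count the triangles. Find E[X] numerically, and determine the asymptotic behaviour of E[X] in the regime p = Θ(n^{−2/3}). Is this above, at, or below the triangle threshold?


Number of potential triangles: C(108, 3) = 204156.
Each occurs with probability p³ ≈ (0.08819)³ ≈ 6.858711e-04.
By linearity: E[X] = C(108, 3)·p³ ≈ 204156 · 6.858711e-04 ≈ 140.0247.
Since α = 2/3 < 1, p = c/n^{2/3} ≫ 1/n is above the triangle threshold p ~ 1/n. Asymptotically E[X] ~ (c³/6)·n^{3(1−α)} = (2³/6)·n^{1} → ∞; triangles are abundant w.h.p.

E[X] ≈ 140.0247; in regime p = Θ(1/n^{2/3}) E[X] diverges (above the triangle threshold p ~ 1/n).


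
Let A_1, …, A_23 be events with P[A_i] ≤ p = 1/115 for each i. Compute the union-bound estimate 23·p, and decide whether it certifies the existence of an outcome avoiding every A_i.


Union bound: P[∪_{i=1}^{23} A_i] ≤ Σ_i P[A_i] ≤ 23·p = 23·(1/115) = 1/5.
Numerically: 1/5 ≈ 0.200000.
Is 1/5 < 1? YES.
Since P[∪ A_i] ≤ 1/5 < 1, the complement has P[∩ A_i^c] ≥ 1 − 1/5 = 4/5 > 0, so some outcome avoids every A_i.

23·p = 1/5 ≈ 0.200000; existence CERTIFIED by the union bound.


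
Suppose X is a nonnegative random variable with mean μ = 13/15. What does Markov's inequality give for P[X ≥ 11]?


μ = E[X] = 13/15, a = 11.
Markov: P[X ≥ 11] ≤ μ/a = (13/15)/11 = 13/165.
Numerically: ≈ 0.07879.
(Since a = 11 > μ = 0.86667, the bound 13/165 is < 1 and informative.)

P[X ≥ 11] ≤ 13/165 ≈ 0.07879.


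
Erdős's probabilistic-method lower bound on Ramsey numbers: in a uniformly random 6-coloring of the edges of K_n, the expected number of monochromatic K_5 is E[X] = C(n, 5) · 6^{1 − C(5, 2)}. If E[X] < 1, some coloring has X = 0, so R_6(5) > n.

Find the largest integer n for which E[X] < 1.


We need C(n, 5) · 6^{1 − 10} < 1, i.e. C(n, 5) < 6^{10 − 1} = 10077696.
Check values of n near the boundary:
  n = 65: C(65, 5) = 8259888; 8259888 < 10077696? YES
  n = 66: C(66, 5) = 8936928; 8936928 < 10077696? YES
  n = 67: C(67, 5) = 9657648; 9657648 < 10077696? YES
  n = 68: C(68, 5) = 10424128; 10424128 < 10077696? NO
The largest n with C(n, 5) < 10077696 is n = 67 (where E[X] = 67067/69984 ≈ 0.958). Hence R_6(5) > 67, i.e. R_6(5) ≥ 68.

Largest n = 67; hence R_6(5) > 67.


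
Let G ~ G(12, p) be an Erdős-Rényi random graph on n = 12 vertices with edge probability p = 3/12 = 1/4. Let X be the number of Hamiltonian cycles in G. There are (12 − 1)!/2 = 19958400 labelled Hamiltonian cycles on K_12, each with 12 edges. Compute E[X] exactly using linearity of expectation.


K_12 has (12 − 1)!/2 = 19958400 labelled Hamiltonian cycles.
For each such Hamiltonian cycle H, let X_H = 1 if all 12 edges of H are present in G. Then P[X_H = 1] = p^{12} = (1/4)^{12} = 1/16777216.
Summing the indicators: E[X] = Σ_H E[X_H] = 19958400 · p^{12} = 19958400 · 1/16777216 = 155925/131072.
Numerically: E[X] ≈ 1.18961.

E[X] = 19958400 · (1/4)^{12} = 155925/131072 ≈ 1.18961.


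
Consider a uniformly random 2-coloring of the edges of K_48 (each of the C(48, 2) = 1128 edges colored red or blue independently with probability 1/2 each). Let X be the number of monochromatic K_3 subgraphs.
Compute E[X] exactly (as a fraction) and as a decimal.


Let X = Σ_S X_S over the C(48, 3) = 17296 subsets S of size 3, where X_S = 1 if the K_3 on S is monochromatic.
For a fixed S, the K_3 on S has C(3, 2) = 3 edges. P[all 3 edges red] = (1/2)^3, and likewise for blue, so P[monochromatic] = 2·(1/2)^3 = 2^{1 − 3} = 1/4.
Summing: E[X] = C(48, 3) · 2^{1 − 3} = 17296 · 1/4 = 4324.
Numerically: E[X] ≈ 4324.00000.

E[X] = C(48,3)·2^(1−C(3,2)) = 4324 ≈ 4324.00000.


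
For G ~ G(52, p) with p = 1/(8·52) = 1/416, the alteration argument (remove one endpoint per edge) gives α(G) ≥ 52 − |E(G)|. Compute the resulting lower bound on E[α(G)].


E[|E(G)|] = C(52, 2)·p = 1326 · (1/416) = 51/16.
E[α(G)] ≥ n − E[|E(G)|] = 52 − 51/16 = 781/16.
Numerically: ≈ 48.81250.
(This is only a lower bound; the true E[α(G)] may be larger.)

E[α(G)] ≥ 781/16 ≈ 48.81250.


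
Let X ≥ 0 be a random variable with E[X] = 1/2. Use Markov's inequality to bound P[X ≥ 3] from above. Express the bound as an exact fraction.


μ = E[X] = 1/2, a = 3.
Markov: P[X ≥ 3] ≤ μ/a = (1/2)/3 = 1/6.
Numerically: ≈ 0.166667.
(Since a = 3 > μ = 0.500000, the bound 1/6 is < 1 and informative.)

P[X ≥ 3] ≤ 1/6 ≈ 0.166667.


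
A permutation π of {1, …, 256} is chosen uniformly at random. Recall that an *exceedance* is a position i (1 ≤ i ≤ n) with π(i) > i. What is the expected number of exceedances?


Write X = Σ_{i=1}^{256} X_i, where X_i = 1_{π(i) > i}.
For each fixed i, π(i) is uniform over {1, …, 256} (marginal of a uniform permutation), so P[π(i) > i] = (n − i)/n. Summing: Σ_{i=1}^{256} (n − i)/n = (0 + 1 + … + 255)/256 = 256(256 − 1)/(2·256) = (256 − 1)/2.
Hence E[X] = Σ_{i=1}^{256} (256 − i)/256 = 255/2 ≈ 127.5000.

E[X] = 255/2 = 127.5000.


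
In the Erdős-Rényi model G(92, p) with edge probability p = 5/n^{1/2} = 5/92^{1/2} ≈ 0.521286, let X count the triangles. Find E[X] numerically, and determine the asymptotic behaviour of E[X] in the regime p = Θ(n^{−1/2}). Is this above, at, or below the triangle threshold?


Number of potential triangles: C(92, 3) = 125580.
Each occurs with probability p³ ≈ (0.521286)³ ≈ 1.41653814e-01.
By linearity: E[X] = C(92, 3)·p³ ≈ 125580 · 1.41653814e-01 ≈ 17788.885949.
Since α = 1/2 < 1, p = c/n^{1/2} ≫ 1/n is above the triangle threshold p ~ 1/n. Asymptotically E[X] ~ (c³/6)·n^{3(1−α)} = (5³/6)·n^{1.5} → ∞; triangles are abundant w.h.p.

E[X] ≈ 17788.885949; in regime p = Θ(1/n^{1/2}) E[X] diverges (above the triangle threshold p ~ 1/n).


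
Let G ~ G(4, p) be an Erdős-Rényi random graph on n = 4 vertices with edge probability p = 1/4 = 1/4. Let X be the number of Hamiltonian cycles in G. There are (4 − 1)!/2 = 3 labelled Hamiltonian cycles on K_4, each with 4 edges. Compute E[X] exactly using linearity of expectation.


K_4 has (4 − 1)!/2 = 3 labelled Hamiltonian cycles.
For each such Hamiltonian cycle H, let X_H = 1 if all 4 edges of H are present in G. Then P[X_H = 1] = p^{4} = (1/4)^{4} = 1/256.
By linearity of expectation: E[X] = Σ_H E[X_H] = 3 · p^{4} = 3 · 1/256 = 3/256.
Numerically: E[X] ≈ 0.0117.

E[X] = 3 · (1/4)^{4} = 3/256 ≈ 0.0117.


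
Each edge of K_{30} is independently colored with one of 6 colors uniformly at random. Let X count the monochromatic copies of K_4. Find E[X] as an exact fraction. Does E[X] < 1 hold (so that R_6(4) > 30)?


E[X] = C(30, 4) · 6^{1 − 6} = 27405 · 6^{−5} = 27405/7776.
As a reduced fraction: E[X] = 1015/288 ≈ 3.524306.
Is E[X] < 1? NO.
Since E[X] ≥ 1, the first-moment bound is inconclusive at n = 30; it does NOT by itself certify R_6(4) > 30.

E[X] = 1015/288 ≈ 3.524306; E[X] ≥ 1; first-moment method inconclusive here.


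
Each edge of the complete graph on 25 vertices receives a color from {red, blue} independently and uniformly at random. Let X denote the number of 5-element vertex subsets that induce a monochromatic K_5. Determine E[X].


Let X = Σ_S X_S over the C(25, 5) = 53130 subsets S of size 5, where X_S = 1 if the K_5 on S is monochromatic.
For a fixed S, the K_5 on S has C(5, 2) = 10 edges. P[all 10 edges red] = (1/2)^10, and likewise for blue, so P[monochromatic] = 2·(1/2)^10 = 2^{1 − 10} = 1/512.
By linearity: E[X] = C(25, 5) · 2^{1 − 10} = 53130 · 1/512 = 26565/256.
Numerically: E[X] ≈ 103.770.

E[X] = C(25,5)·2^(1−C(5,2)) = 26565/256 ≈ 103.770.


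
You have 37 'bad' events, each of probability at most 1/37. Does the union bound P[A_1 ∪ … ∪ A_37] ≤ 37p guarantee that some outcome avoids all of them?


Union bound: P[∪_{i=1}^{37} A_i] ≤ Σ_i P[A_i] ≤ 37·p = 37·(1/37) = 1.
Numerically: 1 ≈ 1.000.
Is 1 < 1? NO.
Since the bound 1 is ≥ 1, the union bound is uninformative here; it does NOT by itself certify existence.

37·p = 1 ≈ 1.000; existence NOT certified by the union bound.


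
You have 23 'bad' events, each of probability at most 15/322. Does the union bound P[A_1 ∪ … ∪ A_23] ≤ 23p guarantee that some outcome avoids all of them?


Union bound: P[∪_{i=1}^{23} A_i] ≤ Σ_i P[A_i] ≤ 23·p = 23·(15/322) = 15/14.
Numerically: 15/14 ≈ 1.0714286.
Is 15/14 < 1? NO.
Since the bound 15/14 is ≥ 1, the union bound is uninformative here; it does NOT by itself certify existence.

23·p = 15/14 ≈ 1.0714286; existence NOT certified by the union bound.


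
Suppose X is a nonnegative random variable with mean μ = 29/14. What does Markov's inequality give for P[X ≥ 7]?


μ = E[X] = 29/14, a = 7.
Markov: P[X ≥ 7] ≤ μ/a = (29/14)/7 = 29/98.
Numerically: ≈ 0.295918.
(Since a = 7 > μ = 2.071429, the bound 29/98 is < 1 and informative.)

P[X ≥ 7] ≤ 29/98 ≈ 0.295918.


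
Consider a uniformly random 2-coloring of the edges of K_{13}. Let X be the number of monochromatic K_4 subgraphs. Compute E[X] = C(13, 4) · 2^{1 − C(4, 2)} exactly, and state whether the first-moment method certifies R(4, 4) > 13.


E[X] = C(13, 4) · 2^{1 − 6} = 715 · 2^{−5} = 715/32.
As a reduced fraction: E[X] = 715/32 ≈ 22.3438.
Is E[X] < 1? NO.
Since E[X] ≥ 1, the first-moment bound is inconclusive at n = 13; it does NOT by itself certify R(4, 4) > 13.

E[X] = 715/32 ≈ 22.3438; E[X] ≥ 1; first-moment method inconclusive here.


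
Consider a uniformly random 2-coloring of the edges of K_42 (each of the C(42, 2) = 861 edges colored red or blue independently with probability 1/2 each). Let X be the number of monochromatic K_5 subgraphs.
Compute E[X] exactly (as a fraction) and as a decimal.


Let X = Σ_S X_S over the C(42, 5) = 850668 subsets S of size 5, where X_S = 1 if the K_5 on S is monochromatic.
For a fixed S, the K_5 on S has C(5, 2) = 10 edges. P[all 10 edges red] = (1/2)^10, and likewise for blue, so P[monochromatic] = 2·(1/2)^10 = 2^{1 − 10} = 1/512.
Summing: E[X] = C(42, 5) · 2^{1 − 10} = 850668 · 1/512 = 212667/128.
Numerically: E[X] ≈ 1661.46094.

E[X] = C(42,5)·2^(1−C(5,2)) = 212667/128 ≈ 1661.46094.


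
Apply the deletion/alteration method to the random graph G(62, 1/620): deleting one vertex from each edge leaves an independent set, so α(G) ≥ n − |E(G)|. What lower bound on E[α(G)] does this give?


E[|E(G)|] = C(62, 2)·p = 1891 · (1/620) = 61/20.
E[α(G)] ≥ n − E[|E(G)|] = 62 − 61/20 = 1179/20.
Numerically: ≈ 58.95000.
(This is only a lower bound; the true E[α(G)] may be larger.)

E[α(G)] ≥ 1179/20 ≈ 58.95000.


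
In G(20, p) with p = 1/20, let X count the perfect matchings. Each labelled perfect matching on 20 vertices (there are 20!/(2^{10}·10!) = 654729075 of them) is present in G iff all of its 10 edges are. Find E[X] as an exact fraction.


K_20 has 20!/(2^{10}·10!) = 654729075 labelled perfect matchings.
For each such perfect matching H, let X_H = 1 if all 10 edges of H are present in G. Then P[X_H = 1] = p^{10} = (1/20)^{10} = 1/10240000000000.
By linearity of expectation: E[X] = Σ_H E[X_H] = 654729075 · p^{10} = 654729075 · 1/10240000000000 = 26189163/409600000000.
Numerically: E[X] ≈ 6.394e-05.

E[X] = 654729075 · (1/20)^{10} = 26189163/409600000000 ≈ 6.394e-05.


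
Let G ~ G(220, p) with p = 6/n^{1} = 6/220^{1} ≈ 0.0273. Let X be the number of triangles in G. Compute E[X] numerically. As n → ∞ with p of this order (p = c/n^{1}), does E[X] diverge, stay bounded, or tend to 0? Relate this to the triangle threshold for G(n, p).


Number of potential triangles: C(220, 3) = 1750540.
Each occurs with probability p³ ≈ (0.0273)³ ≈ 2.02855e-05.
By linearity: E[X] = C(220, 3)·p³ ≈ 1750540 · 2.02855e-05 ≈ 35.511.
Here α = 1, so p = 6/n is exactly at the triangle threshold p ~ 1/n. Asymptotically E[X] → c³/6 = 6³/6 = 36 ≈ 36.000, a bounded constant. In this regime the triangle count is asymptotically Poisson(c³/6).

E[X] ≈ 35.511; in regime p = Θ(1/n^{1}) E[X] stays bounded (at the triangle threshold p ~ 1/n).


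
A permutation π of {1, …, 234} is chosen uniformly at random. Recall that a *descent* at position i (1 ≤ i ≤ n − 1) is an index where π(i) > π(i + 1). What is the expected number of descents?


Write X = Σ X_I over i = 1, …, 233, with X_I the indicator of one descent.
There are 233 indicators.
For each fixed i, the pair (π(i), π(i+1)) is a uniformly random ordered pair of distinct values from {1, …, 234}; by symmetry P[π(i) > π(i+1)] = 1/2.
By linearity: E[X] = 233 · (1/2) = (234 − 1) · (1/2) = 233/2 ≈ 116.500.

E[X] = 233/2 = 116.500.


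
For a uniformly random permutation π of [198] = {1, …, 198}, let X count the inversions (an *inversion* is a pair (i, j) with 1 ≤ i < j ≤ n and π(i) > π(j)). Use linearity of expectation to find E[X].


Write X = Σ X_I over the C(198, 2) = 19503 pairs i < j, with X_I the indicator of one inversion.
There are 19503 indicators.
For each fixed pair i < j, the values π(i) and π(j) are two distinct elements of {1, …, 198} in uniformly random order; by symmetry P[π(i) > π(j)] = 1/2.
By linearity: E[X] = 19503 · (1/2) = C(198, 2) · (1/2) = 19503/2 = 19503/2 ≈ 9751.500.

E[X] = 19503/2 = 9751.500.


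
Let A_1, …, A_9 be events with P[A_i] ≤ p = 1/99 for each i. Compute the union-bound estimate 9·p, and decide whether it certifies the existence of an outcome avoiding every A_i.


Union bound: P[∪_{i=1}^{9} A_i] ≤ Σ_i P[A_i] ≤ 9·p = 9·(1/99) = 1/11.
Numerically: 1/11 ≈ 0.091.
Is 1/11 < 1? YES.
Since P[∪ A_i] ≤ 1/11 < 1, the complement has P[∩ A_i^c] ≥ 1 − 1/11 = 10/11 > 0, so some outcome avoids every A_i.

9·p = 1/11 ≈ 0.091; existence CERTIFIED by the union bound.


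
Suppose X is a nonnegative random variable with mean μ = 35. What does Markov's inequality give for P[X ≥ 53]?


μ = E[X] = 35, a = 53.
Markov: P[X ≥ 53] ≤ μ/a = (35)/53 = 35/53.
Numerically: ≈ 0.660.
(Since a = 53 > μ = 35.000, the bound 35/53 is < 1 and informative.)

P[X ≥ 53] ≤ 35/53 ≈ 0.660.


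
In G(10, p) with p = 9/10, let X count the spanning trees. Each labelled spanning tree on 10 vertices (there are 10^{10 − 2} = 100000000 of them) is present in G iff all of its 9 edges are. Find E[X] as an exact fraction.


K_10 has 10^{10 − 2} = 100000000 labelled spanning trees.
For each such spanning tree H, let X_H = 1 if all 9 edges of H are present in G. Then P[X_H = 1] = p^{9} = (9/10)^{9} = 387420489/1000000000.
Summing the indicators: E[X] = Σ_H E[X_H] = 100000000 · p^{9} = 100000000 · 387420489/1000000000 = 387420489/10.
Numerically: E[X] ≈ 3.87e+07.

E[X] = 100000000 · (9/10)^{9} = 387420489/10 ≈ 3.87e+07.


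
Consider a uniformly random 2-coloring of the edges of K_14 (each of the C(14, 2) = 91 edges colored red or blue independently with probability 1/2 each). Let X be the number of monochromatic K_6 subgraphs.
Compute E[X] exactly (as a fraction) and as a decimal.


Let X = Σ_S X_S over the C(14, 6) = 3003 subsets S of size 6, where X_S = 1 if the K_6 on S is monochromatic.
For a fixed S, the K_6 on S has C(6, 2) = 15 edges. P[all 15 edges red] = (1/2)^15, and likewise for blue, so P[monochromatic] = 2·(1/2)^15 = 2^{1 − 15} = 1/16384.
Summing: E[X] = C(14, 6) · 2^{1 − 15} = 3003 · 1/16384 = 3003/16384.
Numerically: E[X] ≈ 0.1833.

E[X] = C(14,6)·2^(1−C(6,2)) = 3003/16384 ≈ 0.1833.


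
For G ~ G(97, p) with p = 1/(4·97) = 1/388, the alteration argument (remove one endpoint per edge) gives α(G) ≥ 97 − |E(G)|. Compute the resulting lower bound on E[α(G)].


E[|E(G)|] = C(97, 2)·p = 4656 · (1/388) = 12.
E[α(G)] ≥ n − E[|E(G)|] = 97 − 12 = 85.
Numerically: ≈ 85.0000.
(This is only a lower bound; the true E[α(G)] may be larger.)

E[α(G)] ≥ 85 ≈ 85.0000.


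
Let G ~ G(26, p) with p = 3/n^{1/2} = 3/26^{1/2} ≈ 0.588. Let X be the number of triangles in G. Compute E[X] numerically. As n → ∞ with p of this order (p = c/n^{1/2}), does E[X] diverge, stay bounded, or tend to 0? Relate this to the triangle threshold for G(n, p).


Number of potential triangles: C(26, 3) = 2600.
Each occurs with probability p³ ≈ (0.588)³ ≈ 2.03659e-01.
By linearity: E[X] = C(26, 3)·p³ ≈ 2600 · 2.03659e-01 ≈ 529.514.
Since α = 1/2 < 1, p = c/n^{1/2} ≫ 1/n is above the triangle threshold p ~ 1/n. Asymptotically E[X] ~ (c³/6)·n^{3(1−α)} = (3³/6)·n^{1.5} → ∞; triangles are abundant w.h.p.

E[X] ≈ 529.514; in regime p = Θ(1/n^{1/2}) E[X] diverges (above the triangle threshold p ~ 1/n).


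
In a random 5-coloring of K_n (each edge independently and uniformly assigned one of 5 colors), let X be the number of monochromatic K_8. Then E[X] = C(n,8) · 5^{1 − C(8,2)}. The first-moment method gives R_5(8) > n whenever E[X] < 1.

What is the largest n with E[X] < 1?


We need C(n, 8) · 5^{1 − 28} < 1, i.e. C(n, 8) < 5^{28 − 1} = 7450580596923828125.
Check values of n near the boundary:
  n = 860: C(860, 8) = 7182671140665308145; 7182671140665308145 < 7450580596923828125? YES
  n = 861: C(861, 8) = 7250034996615275865; 7250034996615275865 < 7450580596923828125? YES
  n = 862: C(862, 8) = 7317951015318931845; 7317951015318931845 < 7450580596923828125? YES
  n = 863: C(863, 8) = 7386423071602617757; 7386423071602617757 < 7450580596923828125? YES
  n = 864: C(864, 8) = 7455455062926006708; 7455455062926006708 < 7450580596923828125? NO
  n = 865: C(865, 8) = 7525050909487743060; 7525050909487743060 < 7450580596923828125? NO
  n = 866: C(866, 8) = 7595214554331451620; 7595214554331451620 < 7450580596923828125? NO
The largest n with C(n, 8) < 7450580596923828125 is n = 863 (where E[X] = 7386423071602617757/7450580596923828125 ≈ 0.991389). Hence R_5(8) > 863, i.e. R_5(8) ≥ 864.

Largest n = 863; hence R_5(8) > 863.


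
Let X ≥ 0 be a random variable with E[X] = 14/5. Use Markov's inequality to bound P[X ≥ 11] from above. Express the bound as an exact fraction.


μ = E[X] = 14/5, a = 11.
Markov: P[X ≥ 11] ≤ μ/a = (14/5)/11 = 14/55.
Numerically: ≈ 0.254545.
(Since a = 11 > μ = 2.800000, the bound 14/55 is < 1 and informative.)

P[X ≥ 11] ≤ 14/55 ≈ 0.254545.


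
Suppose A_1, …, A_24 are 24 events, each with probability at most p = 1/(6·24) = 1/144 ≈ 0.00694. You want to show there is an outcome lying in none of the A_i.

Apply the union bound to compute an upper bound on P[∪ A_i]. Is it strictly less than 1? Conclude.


Union bound: P[∪_{i=1}^{24} A_i] ≤ Σ_i P[A_i] ≤ 24·p = 24·(1/144) = 1/6.
Numerically: 1/6 ≈ 0.16667.
Is 1/6 < 1? YES.
Since P[∪ A_i] ≤ 1/6 < 1, the complement has P[∩ A_i^c] ≥ 1 − 1/6 = 5/6 > 0, so some outcome avoids every A_i.

24·p = 1/6 ≈ 0.16667; existence CERTIFIED by the union bound.


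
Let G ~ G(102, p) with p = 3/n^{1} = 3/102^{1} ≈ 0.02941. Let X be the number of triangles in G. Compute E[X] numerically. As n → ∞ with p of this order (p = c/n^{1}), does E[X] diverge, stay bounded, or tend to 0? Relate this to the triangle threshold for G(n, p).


Number of potential triangles: C(102, 3) = 171700.
Each occurs with probability p³ ≈ (0.02941)³ ≈ 2.544270e-05.
By linearity: E[X] = C(102, 3)·p³ ≈ 171700 · 2.544270e-05 ≈ 4.3685.
Here α = 1, so p = 3/n is exactly at the triangle threshold p ~ 1/n. Asymptotically E[X] → c³/6 = 3³/6 = 9/2 ≈ 4.5000, a bounded constant. In this regime the triangle count is asymptotically Poisson(c³/6).

E[X] ≈ 4.3685; in regime p = Θ(1/n^{1}) E[X] stays bounded (at the triangle threshold p ~ 1/n).


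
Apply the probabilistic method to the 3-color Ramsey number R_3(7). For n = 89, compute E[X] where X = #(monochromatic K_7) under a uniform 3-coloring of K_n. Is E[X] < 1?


E[X] = C(89, 7) · 3^{1 − 21} = 6890268572 · 3^{−20} = 6890268572/3486784401.
As a reduced fraction: E[X] = 6890268572/3486784401 ≈ 1.97611.
Is E[X] < 1? NO.
Since E[X] ≥ 1, the first-moment bound is inconclusive at n = 89; it does NOT by itself certify R_3(7) > 89.

E[X] = 6890268572/3486784401 ≈ 1.97611; E[X] ≥ 1; first-moment method inconclusive here.


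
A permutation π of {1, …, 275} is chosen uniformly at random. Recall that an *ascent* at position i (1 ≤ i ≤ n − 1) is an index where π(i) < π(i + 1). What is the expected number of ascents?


Write X = Σ X_I over i = 1, …, 274, with X_I the indicator of one ascent.
There are 274 indicators.
For each fixed i, the pair (π(i), π(i+1)) is a uniformly random ordered pair of distinct values from {1, …, 275}; by symmetry P[π(i) < π(i+1)] = 1/2.
By linearity: E[X] = 274 · (1/2) = (275 − 1) · (1/2) = 137 ≈ 137.0000.

E[X] = 137 = 137.0000.


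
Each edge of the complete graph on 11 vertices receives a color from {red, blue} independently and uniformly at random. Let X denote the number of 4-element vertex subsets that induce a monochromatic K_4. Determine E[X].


Let X = Σ_S X_S over the C(11, 4) = 330 subsets S of size 4, where X_S = 1 if the K_4 on S is monochromatic.
For a fixed S, the K_4 on S has C(4, 2) = 6 edges. P[all 6 edges red] = (1/2)^6, and likewise for blue, so P[monochromatic] = 2·(1/2)^6 = 2^{1 − 6} = 1/32.
By linearity of expectation: E[X] = C(11, 4) · 2^{1 − 6} = 330 · 1/32 = 165/16.
Numerically: E[X] ≈ 10.31250.

E[X] = C(11,4)·2^(1−C(4,2)) = 165/16 ≈ 10.31250.


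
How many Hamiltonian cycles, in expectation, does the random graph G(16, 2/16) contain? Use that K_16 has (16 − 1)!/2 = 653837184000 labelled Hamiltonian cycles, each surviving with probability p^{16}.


K_16 has (16 − 1)!/2 = 653837184000 labelled Hamiltonian cycles.
For each such Hamiltonian cycle H, let X_H = 1 if all 16 edges of H are present in G. Then P[X_H = 1] = p^{16} = (1/8)^{16} = 1/281474976710656.
By linearity: E[X] = Σ_H E[X_H] = 653837184000 · p^{16} = 653837184000 · 1/281474976710656 = 638512875/274877906944.
Numerically: E[X] ≈ 0.0023229.

E[X] = 653837184000 · (1/8)^{16} = 638512875/274877906944 ≈ 0.0023229.


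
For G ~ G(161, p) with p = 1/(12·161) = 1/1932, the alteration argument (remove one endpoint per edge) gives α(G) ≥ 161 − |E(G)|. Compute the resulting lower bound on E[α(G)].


E[|E(G)|] = C(161, 2)·p = 12880 · (1/1932) = 20/3.
E[α(G)] ≥ n − E[|E(G)|] = 161 − 20/3 = 463/3.
Numerically: ≈ 154.333.
(This is only a lower bound; the true E[α(G)] may be larger.)

E[α(G)] ≥ 463/3 ≈ 154.333.


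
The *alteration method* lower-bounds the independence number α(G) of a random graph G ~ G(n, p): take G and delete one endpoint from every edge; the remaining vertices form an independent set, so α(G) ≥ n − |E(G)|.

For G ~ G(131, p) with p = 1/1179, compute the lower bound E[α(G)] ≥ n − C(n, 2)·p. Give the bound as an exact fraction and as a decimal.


E[|E(G)|] = C(131, 2)·p = 8515 · (1/1179) = 65/9.
E[α(G)] ≥ n − E[|E(G)|] = 131 − 65/9 = 1114/9.
Numerically: ≈ 123.77778.
(This is only a lower bound; the true E[α(G)] may be larger.)

E[α(G)] ≥ 1114/9 ≈ 123.77778.


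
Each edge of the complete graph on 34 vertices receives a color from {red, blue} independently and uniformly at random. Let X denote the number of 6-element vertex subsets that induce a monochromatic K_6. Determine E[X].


Let X = Σ_S X_S over the C(34, 6) = 1344904 subsets S of size 6, where X_S = 1 if the K_6 on S is monochromatic.
For a fixed S, the K_6 on S has C(6, 2) = 15 edges. P[all 15 edges red] = (1/2)^15, and likewise for blue, so P[monochromatic] = 2·(1/2)^15 = 2^{1 − 15} = 1/16384.
By linearity: E[X] = C(34, 6) · 2^{1 − 15} = 1344904 · 1/16384 = 168113/2048.
Numerically: E[X] ≈ 82.0864.

E[X] = C(34,6)·2^(1−C(6,2)) = 168113/2048 ≈ 82.0864.


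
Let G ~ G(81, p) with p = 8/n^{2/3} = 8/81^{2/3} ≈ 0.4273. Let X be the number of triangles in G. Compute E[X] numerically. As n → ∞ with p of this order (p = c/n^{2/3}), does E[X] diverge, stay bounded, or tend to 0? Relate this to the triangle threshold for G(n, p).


Number of potential triangles: C(81, 3) = 85320.
Each occurs with probability p³ ≈ (0.4273)³ ≈ 7.803688e-02.
By linearity: E[X] = C(81, 3)·p³ ≈ 85320 · 7.803688e-02 ≈ 6658.1070.
Since α = 2/3 < 1, p = c/n^{2/3} ≫ 1/n is above the triangle threshold p ~ 1/n. Asymptotically E[X] ~ (c³/6)·n^{3(1−α)} = (8³/6)·n^{1} → ∞; triangles are abundant w.h.p.

E[X] ≈ 6658.1070; in regime p = Θ(1/n^{2/3}) E[X] diverges (above the triangle threshold p ~ 1/n).


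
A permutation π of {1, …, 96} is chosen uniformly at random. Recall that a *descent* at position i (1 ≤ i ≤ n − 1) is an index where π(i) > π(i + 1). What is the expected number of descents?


Write X = Σ X_I over i = 1, …, 95, with X_I the indicator of one descent.
There are 95 indicators.
For each fixed i, the pair (π(i), π(i+1)) is a uniformly random ordered pair of distinct values from {1, …, 96}; by symmetry P[π(i) > π(i+1)] = 1/2.
By linearity: E[X] = 95 · (1/2) = (96 − 1) · (1/2) = 95/2 ≈ 47.500000.

E[X] = 95/2 = 47.500000.


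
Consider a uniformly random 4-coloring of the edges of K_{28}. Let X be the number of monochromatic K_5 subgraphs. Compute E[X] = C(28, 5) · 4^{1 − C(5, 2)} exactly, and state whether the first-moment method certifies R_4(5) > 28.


E[X] = C(28, 5) · 4^{1 − 10} = 98280 · 4^{−9} = 98280/262144.
As a reduced fraction: E[X] = 12285/32768 ≈ 0.37491.
Is E[X] < 1? YES.
Since E[X] < 1, there exists a 4-coloring of K_{28} with no monochromatic K_5; hence R_4(5) > 28.

E[X] = 12285/32768 ≈ 0.37491; E[X] < 1, so R_4(5) > 28.


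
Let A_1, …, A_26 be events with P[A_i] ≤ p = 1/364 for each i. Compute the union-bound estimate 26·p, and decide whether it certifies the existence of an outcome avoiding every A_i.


Union bound: P[∪_{i=1}^{26} A_i] ≤ Σ_i P[A_i] ≤ 26·p = 26·(1/364) = 1/14.
Numerically: 1/14 ≈ 0.0714.
Is 1/14 < 1? YES.
Since P[∪ A_i] ≤ 1/14 < 1, the complement has P[∩ A_i^c] ≥ 1 − 1/14 = 13/14 > 0, so some outcome avoids every A_i.

26·p = 1/14 ≈ 0.0714; existence CERTIFIED by the union bound.


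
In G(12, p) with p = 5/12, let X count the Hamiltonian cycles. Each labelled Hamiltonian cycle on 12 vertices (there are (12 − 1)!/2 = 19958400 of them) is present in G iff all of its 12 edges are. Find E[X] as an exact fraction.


K_12 has (12 − 1)!/2 = 19958400 labelled Hamiltonian cycles.
For each such Hamiltonian cycle H, let X_H = 1 if all 12 edges of H are present in G. Then P[X_H = 1] = p^{12} = (5/12)^{12} = 244140625/8916100448256.
Summing the indicators: E[X] = Σ_H E[X_H] = 19958400 · p^{12} = 19958400 · 244140625/8916100448256 = 469970703125/859963392.
Numerically: E[X] ≈ 546.501.

E[X] = 19958400 · (5/12)^{12} = 469970703125/859963392 ≈ 546.501.


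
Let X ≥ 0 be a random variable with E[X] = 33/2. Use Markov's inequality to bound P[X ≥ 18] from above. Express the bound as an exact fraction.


μ = E[X] = 33/2, a = 18.
Markov: P[X ≥ 18] ≤ μ/a = (33/2)/18 = 11/12.
Numerically: ≈ 0.9167.
(Since a = 18 > μ = 16.5000, the bound 11/12 is < 1 and informative.)

P[X ≥ 18] ≤ 11/12 ≈ 0.9167.


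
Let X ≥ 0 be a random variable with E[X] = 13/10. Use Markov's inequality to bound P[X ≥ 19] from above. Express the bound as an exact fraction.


μ = E[X] = 13/10, a = 19.
Markov: P[X ≥ 19] ≤ μ/a = (13/10)/19 = 13/190.
Numerically: ≈ 0.0684.
(Since a = 19 > μ = 1.3000, the bound 13/190 is < 1 and informative.)

P[X ≥ 19] ≤ 13/190 ≈ 0.0684.


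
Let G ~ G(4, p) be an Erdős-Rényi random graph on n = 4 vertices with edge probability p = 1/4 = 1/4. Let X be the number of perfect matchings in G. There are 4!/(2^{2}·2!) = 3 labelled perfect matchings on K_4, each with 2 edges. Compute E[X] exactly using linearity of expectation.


K_4 has 4!/(2^{2}·2!) = 3 labelled perfect matchings.
For each such perfect matching H, let X_H = 1 if all 2 edges of H are present in G. Then P[X_H = 1] = p^{2} = (1/4)^{2} = 1/16.
By linearity of expectation: E[X] = Σ_H E[X_H] = 3 · p^{2} = 3 · 1/16 = 3/16.
Numerically: E[X] ≈ 0.1875.

E[X] = 3 · (1/4)^{2} = 3/16 ≈ 0.1875.


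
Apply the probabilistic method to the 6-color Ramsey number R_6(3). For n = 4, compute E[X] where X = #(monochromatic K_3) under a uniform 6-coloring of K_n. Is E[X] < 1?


E[X] = C(4, 3) · 6^{1 − 3} = 4 · 6^{−2} = 4/36.
As a reduced fraction: E[X] = 1/9 ≈ 0.111111.
Is E[X] < 1? YES.
Since E[X] < 1, there exists a 6-coloring of K_{4} with no monochromatic K_3; hence R_6(3) > 4.

E[X] = 1/9 ≈ 0.111111; E[X] < 1, so R_6(3) > 4.


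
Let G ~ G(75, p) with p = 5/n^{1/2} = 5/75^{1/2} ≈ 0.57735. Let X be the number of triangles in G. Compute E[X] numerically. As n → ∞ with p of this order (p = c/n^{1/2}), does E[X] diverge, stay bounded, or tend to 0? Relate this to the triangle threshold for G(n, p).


Number of potential triangles: C(75, 3) = 67525.
Each occurs with probability p³ ≈ (0.57735)³ ≈ 1.92450090e-01.
By linearity: E[X] = C(75, 3)·p³ ≈ 67525 · 1.92450090e-01 ≈ 12995.192309.
Since α = 1/2 < 1, p = c/n^{1/2} ≫ 1/n is above the triangle threshold p ~ 1/n. Asymptotically E[X] ~ (c³/6)·n^{3(1−α)} = (5³/6)·n^{1.5} → ∞; triangles are abundant w.h.p.

E[X] ≈ 12995.192309; in regime p = Θ(1/n^{1/2}) E[X] diverges (above the triangle threshold p ~ 1/n).


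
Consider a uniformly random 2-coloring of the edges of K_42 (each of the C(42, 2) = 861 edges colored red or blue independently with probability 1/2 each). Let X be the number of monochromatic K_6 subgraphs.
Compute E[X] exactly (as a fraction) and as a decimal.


Let X = Σ_S X_S over the C(42, 6) = 5245786 subsets S of size 6, where X_S = 1 if the K_6 on S is monochromatic.
For a fixed S, the K_6 on S has C(6, 2) = 15 edges. P[all 15 edges red] = (1/2)^15, and likewise for blue, so P[monochromatic] = 2·(1/2)^15 = 2^{1 − 15} = 1/16384.
By linearity: E[X] = C(42, 6) · 2^{1 − 15} = 5245786 · 1/16384 = 2622893/8192.
Numerically: E[X] ≈ 320.17737.

E[X] = C(42,6)·2^(1−C(6,2)) = 2622893/8192 ≈ 320.17737.


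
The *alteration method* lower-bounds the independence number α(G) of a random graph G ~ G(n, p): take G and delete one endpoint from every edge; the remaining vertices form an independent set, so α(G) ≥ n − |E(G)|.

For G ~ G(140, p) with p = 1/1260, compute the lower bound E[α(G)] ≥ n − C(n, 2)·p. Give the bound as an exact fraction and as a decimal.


E[|E(G)|] = C(140, 2)·p = 9730 · (1/1260) = 139/18.
E[α(G)] ≥ n − E[|E(G)|] = 140 − 139/18 = 2381/18.
Numerically: ≈ 132.278.
(This is only a lower bound; the true E[α(G)] may be larger.)

E[α(G)] ≥ 2381/18 ≈ 132.278.


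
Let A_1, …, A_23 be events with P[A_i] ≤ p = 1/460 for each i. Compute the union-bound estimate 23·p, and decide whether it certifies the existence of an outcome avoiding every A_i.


Union bound: P[∪_{i=1}^{23} A_i] ≤ Σ_i P[A_i] ≤ 23·p = 23·(1/460) = 1/20.
Numerically: 1/20 ≈ 0.050000.
Is 1/20 < 1? YES.
Since P[∪ A_i] ≤ 1/20 < 1, the complement has P[∩ A_i^c] ≥ 1 − 1/20 = 19/20 > 0, so some outcome avoids every A_i.

23·p = 1/20 ≈ 0.050000; existence CERTIFIED by the union bound.
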